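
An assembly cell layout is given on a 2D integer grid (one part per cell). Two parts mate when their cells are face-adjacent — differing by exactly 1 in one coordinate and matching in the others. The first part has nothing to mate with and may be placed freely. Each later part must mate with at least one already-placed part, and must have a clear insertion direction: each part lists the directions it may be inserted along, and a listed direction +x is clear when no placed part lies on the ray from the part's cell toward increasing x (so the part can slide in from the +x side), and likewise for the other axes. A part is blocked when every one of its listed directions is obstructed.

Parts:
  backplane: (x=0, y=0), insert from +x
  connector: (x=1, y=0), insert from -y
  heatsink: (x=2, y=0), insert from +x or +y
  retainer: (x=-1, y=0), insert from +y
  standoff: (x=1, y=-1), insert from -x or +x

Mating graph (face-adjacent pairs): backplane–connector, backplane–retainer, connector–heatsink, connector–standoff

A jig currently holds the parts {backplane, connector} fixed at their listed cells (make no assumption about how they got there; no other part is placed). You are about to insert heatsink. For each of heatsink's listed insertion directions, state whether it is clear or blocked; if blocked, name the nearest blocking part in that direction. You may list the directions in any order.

+x: ray from heatsink(2, 0) has no placed part ⇒ clear
+y: ray from heatsink(2, 0) has no placed part ⇒ clear

+x: clear; +y: clear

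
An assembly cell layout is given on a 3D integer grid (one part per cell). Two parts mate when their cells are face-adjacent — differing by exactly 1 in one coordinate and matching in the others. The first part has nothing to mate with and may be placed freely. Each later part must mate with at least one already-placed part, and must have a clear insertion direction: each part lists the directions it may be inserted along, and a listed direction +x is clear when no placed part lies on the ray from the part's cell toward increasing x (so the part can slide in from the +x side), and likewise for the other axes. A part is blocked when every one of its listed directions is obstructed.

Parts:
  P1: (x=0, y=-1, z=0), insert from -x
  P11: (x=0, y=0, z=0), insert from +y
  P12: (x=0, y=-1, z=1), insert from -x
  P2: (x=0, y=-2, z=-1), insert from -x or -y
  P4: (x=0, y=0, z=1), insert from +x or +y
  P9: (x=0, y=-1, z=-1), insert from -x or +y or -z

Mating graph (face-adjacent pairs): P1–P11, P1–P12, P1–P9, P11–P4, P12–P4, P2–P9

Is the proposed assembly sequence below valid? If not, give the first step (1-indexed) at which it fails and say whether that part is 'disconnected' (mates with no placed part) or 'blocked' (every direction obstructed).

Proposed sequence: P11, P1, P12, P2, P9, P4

Invalid at step 4 (disconnected)

1. P11@(0, 0, 0) [+y clear] — {P11}
2. P1@(0, -1, 0) [-x clear] — {P1, P11}
3. P12@(0, -1, 1) [-x clear] — {P1, P11, P12}
4. P2@(0, -2, -1) — no placed neighbour ⇒ disconnected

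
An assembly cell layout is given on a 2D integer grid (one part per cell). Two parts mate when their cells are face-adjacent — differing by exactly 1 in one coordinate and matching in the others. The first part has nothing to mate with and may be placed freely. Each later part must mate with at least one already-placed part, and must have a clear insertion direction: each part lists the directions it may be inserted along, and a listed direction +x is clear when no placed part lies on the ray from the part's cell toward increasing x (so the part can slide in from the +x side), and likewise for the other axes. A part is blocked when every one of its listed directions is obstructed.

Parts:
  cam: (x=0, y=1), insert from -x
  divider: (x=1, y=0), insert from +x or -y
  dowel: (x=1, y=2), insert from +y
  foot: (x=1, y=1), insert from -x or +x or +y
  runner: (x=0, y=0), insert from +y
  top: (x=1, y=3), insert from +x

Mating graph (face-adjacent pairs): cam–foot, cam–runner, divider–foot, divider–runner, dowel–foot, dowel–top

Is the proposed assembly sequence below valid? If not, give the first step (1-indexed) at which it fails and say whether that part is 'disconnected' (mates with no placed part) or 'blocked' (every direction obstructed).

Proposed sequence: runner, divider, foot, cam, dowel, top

Valid

1. runner@(0, 0) [+y clear] — {runner}
2. divider@(1, 0) [+x clear] — {divider, runner}
3. foot@(1, 1) [-x clear] — {divider, foot, runner}
4. cam@(0, 1) [-x clear] — {cam, divider, foot, runner}
5. dowel@(1, 2) [+y clear] — {cam, divider, dowel, foot, runner}
6. top@(1, 3) [+x clear] — {cam, divider, dowel, foot, runner, top}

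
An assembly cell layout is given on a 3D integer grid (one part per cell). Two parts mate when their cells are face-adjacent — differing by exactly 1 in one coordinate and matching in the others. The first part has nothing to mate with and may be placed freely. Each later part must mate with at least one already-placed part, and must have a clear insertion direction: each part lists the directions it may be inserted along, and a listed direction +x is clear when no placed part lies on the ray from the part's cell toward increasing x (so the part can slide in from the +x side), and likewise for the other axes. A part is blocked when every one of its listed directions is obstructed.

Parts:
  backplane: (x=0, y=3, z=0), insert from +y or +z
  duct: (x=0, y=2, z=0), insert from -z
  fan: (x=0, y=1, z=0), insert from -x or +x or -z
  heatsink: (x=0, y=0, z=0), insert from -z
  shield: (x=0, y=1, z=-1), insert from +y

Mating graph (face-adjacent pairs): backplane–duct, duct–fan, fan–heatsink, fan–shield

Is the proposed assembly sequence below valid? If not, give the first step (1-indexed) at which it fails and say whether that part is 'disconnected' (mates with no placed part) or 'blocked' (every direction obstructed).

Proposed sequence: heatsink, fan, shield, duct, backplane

Valid

1. heatsink@(0, 0, 0) [-z clear] — {heatsink}
2. fan@(0, 1, 0) [-x clear] — {fan, heatsink}
3. shield@(0, 1, -1) [+y clear] — {fan, heatsink, shield}
4. duct@(0, 2, 0) [-z clear] — {duct, fan, heatsink, shield}
5. backplane@(0, 3, 0) [+y clear] — {backplane, duct, fan, heatsink, shield}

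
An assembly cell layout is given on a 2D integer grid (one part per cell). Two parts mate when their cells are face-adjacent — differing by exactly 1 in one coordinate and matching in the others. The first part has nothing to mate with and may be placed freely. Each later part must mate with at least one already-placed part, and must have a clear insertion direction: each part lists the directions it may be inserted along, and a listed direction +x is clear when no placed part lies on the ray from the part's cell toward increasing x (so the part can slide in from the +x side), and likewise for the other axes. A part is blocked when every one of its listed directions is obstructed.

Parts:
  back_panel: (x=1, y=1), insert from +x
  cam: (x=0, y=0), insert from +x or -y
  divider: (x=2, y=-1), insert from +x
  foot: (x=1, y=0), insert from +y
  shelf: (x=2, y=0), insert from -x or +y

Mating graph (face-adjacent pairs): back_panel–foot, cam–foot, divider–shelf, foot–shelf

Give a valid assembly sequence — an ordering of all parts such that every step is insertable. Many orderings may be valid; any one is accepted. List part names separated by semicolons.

1. shelf@(2, 0) [-x clear] — {shelf}
2. divider@(2, -1) [+x clear] — {divider, shelf}
3. foot@(1, 0) [+y clear] — {divider, foot, shelf}
4. cam@(0, 0) [-y clear] — {cam, divider, foot, shelf}
5. back_panel@(1, 1) [+x clear] — {back_panel, cam, divider, foot, shelf}

shelf; divider; foot; cam; back_panel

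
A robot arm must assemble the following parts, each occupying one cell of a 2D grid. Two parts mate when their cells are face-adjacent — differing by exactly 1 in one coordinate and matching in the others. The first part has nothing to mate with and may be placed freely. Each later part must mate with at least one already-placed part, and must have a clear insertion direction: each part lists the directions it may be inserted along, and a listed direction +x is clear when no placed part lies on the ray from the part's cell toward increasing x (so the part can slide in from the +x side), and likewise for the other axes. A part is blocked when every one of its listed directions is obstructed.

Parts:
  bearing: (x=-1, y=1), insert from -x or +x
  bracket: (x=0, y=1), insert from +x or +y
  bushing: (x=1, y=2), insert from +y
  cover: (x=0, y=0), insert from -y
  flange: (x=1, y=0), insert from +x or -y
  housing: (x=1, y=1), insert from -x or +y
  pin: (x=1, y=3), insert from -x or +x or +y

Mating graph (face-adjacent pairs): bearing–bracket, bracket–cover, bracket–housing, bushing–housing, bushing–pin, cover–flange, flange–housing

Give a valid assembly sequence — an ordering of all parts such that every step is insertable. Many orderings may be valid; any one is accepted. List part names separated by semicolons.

housing; bracket; cover; flange; bushing; pin; bearing

1. housing@(1, 1) [-x clear] — {housing}
2. bracket@(0, 1) [+y clear] — {bracket, housing}
3. cover@(0, 0) [-y clear] — {bracket, cover, housing}
4. flange@(1, 0) [+x clear] — {bracket, cover, flange, housing}
5. bushing@(1, 2) [+y clear] — {bracket, bushing, cover, flange, housing}
6. pin@(1, 3) [-x clear] — {bracket, bushing, cover, flange, housing, pin}
7. bearing@(-1, 1) [-x clear] — {bearing, bracket, bushing, cover, flange, housing, pin}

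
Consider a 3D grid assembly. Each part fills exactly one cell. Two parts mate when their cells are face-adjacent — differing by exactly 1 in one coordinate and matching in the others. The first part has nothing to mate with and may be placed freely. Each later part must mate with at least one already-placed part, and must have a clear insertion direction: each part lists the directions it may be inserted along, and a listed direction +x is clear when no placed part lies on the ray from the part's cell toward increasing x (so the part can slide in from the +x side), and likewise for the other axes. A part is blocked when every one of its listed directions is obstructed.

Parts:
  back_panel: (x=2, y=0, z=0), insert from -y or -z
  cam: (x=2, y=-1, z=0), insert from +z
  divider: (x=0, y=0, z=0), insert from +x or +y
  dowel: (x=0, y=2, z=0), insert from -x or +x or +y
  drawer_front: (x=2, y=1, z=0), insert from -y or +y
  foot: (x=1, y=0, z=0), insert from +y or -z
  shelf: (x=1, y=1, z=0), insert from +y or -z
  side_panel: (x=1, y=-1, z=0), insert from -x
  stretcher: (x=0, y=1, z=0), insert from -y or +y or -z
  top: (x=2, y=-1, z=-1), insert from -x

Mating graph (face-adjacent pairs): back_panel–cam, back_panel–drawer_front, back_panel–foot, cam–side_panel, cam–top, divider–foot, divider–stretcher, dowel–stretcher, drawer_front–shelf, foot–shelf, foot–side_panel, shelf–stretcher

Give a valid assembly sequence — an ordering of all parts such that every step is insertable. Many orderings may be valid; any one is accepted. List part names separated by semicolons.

top; cam; side_panel; foot; divider; shelf; drawer_front; back_panel; stretcher; dowel

1. top@(2, -1, -1) [-x clear] — {top}
2. cam@(2, -1, 0) [+z clear] — {cam, top}
3. side_panel@(1, -1, 0) [-x clear] — {cam, side_panel, top}
4. foot@(1, 0, 0) [+y clear] — {cam, foot, side_panel, top}
5. divider@(0, 0, 0) [+y clear] — {cam, divider, foot, side_panel, top}
6. shelf@(1, 1, 0) [+y clear] — {cam, divider, foot, shelf, side_panel, top}
7. drawer_front@(2, 1, 0) [+y clear] — {cam, divider, drawer_front, foot, shelf, side_panel, top}
8. back_panel@(2, 0, 0) [-z clear] — {back_panel, cam, divider, drawer_front, foot, shelf, side_panel, top}
9. stretcher@(0, 1, 0) [+y clear] — {back_panel, cam, divider, drawer_front, foot, shelf, side_panel, stretcher, top}
10. dowel@(0, 2, 0) [-x clear] — {back_panel, cam, divider, dowel, drawer_front, foot, shelf, side_panel, stretcher, top}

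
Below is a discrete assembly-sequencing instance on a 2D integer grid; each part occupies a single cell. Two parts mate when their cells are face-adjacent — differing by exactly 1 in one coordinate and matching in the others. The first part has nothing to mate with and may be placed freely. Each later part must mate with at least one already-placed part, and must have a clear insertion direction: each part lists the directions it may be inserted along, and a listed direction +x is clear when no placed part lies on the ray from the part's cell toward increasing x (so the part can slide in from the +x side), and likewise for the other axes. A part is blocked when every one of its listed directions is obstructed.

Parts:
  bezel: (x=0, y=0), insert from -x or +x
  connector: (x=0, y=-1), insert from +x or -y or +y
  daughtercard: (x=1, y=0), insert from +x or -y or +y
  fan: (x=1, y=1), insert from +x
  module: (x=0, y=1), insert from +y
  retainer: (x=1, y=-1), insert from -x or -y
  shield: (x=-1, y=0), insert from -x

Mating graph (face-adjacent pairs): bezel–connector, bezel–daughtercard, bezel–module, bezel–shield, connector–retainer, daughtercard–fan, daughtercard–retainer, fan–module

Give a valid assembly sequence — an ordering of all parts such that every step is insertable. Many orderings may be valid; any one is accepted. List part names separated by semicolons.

connector; bezel; retainer; shield; module; fan; daughtercard

1. connector@(0, -1) [+x clear] — {connector}
2. bezel@(0, 0) [-x clear] — {bezel, connector}
3. retainer@(1, -1) [-y clear] — {bezel, connector, retainer}
4. shield@(-1, 0) [-x clear] — {bezel, connector, retainer, shield}
5. module@(0, 1) [+y clear] — {bezel, connector, module, retainer, shield}
6. fan@(1, 1) [+x clear] — {bezel, connector, fan, module, retainer, shield}
7. daughtercard@(1, 0) [+x clear] — {bezel, connector, daughtercard, fan, module, retainer, shield}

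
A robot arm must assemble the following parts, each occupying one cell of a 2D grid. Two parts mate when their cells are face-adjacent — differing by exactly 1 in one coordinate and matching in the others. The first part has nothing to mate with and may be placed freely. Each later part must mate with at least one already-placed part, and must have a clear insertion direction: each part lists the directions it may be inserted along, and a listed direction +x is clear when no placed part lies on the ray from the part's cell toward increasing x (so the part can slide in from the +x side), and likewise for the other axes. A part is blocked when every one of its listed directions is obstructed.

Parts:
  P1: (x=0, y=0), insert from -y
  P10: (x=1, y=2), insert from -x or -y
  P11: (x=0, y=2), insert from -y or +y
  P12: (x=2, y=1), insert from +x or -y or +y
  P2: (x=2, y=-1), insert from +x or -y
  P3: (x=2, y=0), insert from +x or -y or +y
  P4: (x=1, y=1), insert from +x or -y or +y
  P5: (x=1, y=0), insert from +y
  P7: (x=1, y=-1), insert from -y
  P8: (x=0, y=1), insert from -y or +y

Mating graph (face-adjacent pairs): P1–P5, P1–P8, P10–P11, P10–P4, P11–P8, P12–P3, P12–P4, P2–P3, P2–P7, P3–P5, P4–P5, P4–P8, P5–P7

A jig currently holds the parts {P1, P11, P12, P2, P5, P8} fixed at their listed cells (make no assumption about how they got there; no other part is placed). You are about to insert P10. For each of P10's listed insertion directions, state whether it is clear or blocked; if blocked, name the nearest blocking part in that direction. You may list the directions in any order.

-x: blocked by P11; -y: blocked by P5

-x: nearest on ray is P11@(0, 2) ⇒ blocked
-y: nearest on ray is P5@(1, 0) ⇒ blocked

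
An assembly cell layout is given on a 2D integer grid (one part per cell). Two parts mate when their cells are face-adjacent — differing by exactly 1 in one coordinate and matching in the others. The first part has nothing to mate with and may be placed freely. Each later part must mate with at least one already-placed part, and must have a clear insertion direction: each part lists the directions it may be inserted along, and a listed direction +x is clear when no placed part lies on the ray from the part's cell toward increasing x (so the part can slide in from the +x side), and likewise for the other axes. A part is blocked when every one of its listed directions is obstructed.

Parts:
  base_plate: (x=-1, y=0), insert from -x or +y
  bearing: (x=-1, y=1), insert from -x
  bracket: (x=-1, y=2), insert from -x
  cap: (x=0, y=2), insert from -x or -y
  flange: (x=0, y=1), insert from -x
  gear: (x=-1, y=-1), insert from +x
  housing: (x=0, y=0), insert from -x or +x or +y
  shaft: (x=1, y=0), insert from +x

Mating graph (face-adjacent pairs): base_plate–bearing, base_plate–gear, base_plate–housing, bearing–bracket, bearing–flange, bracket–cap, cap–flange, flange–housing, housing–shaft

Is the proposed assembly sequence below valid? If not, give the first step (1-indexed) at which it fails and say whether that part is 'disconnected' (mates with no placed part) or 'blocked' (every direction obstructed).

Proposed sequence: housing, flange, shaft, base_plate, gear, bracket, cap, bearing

1. housing@(0, 0) [-x clear] — {housing}
2. flange@(0, 1) [-x clear] — {flange, housing}
3. shaft@(1, 0) [+x clear] — {flange, housing, shaft}
4. base_plate@(-1, 0) [-x clear] — {base_plate, flange, housing, shaft}
5. gear@(-1, -1) [+x clear] — {base_plate, flange, gear, housing, shaft}
6. bracket@(-1, 2) — no placed neighbour ⇒ disconnected

Invalid at step 6 (disconnected)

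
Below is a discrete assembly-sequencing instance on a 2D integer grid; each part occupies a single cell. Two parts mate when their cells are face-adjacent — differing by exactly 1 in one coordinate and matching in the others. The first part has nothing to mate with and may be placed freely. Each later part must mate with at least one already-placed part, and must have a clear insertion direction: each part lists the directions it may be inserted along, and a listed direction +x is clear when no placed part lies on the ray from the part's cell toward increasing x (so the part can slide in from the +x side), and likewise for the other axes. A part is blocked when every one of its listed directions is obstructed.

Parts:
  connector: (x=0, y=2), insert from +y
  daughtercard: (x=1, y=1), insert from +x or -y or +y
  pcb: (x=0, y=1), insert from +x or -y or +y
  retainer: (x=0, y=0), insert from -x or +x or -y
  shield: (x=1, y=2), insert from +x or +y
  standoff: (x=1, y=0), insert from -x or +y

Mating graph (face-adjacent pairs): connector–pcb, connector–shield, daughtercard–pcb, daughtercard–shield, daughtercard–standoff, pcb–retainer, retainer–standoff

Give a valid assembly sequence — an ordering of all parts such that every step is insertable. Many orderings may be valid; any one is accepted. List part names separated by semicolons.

standoff; daughtercard; retainer; shield; pcb; connector

1. standoff@(1, 0) [-x clear] — {standoff}
2. daughtercard@(1, 1) [+x clear] — {daughtercard, standoff}
3. retainer@(0, 0) [-x clear] — {daughtercard, retainer, standoff}
4. shield@(1, 2) [+x clear] — {daughtercard, retainer, shield, standoff}
5. pcb@(0, 1) [+y clear] — {daughtercard, pcb, retainer, shield, standoff}
6. connector@(0, 2) [+y clear] — {connector, daughtercard, pcb, retainer, shield, standoff}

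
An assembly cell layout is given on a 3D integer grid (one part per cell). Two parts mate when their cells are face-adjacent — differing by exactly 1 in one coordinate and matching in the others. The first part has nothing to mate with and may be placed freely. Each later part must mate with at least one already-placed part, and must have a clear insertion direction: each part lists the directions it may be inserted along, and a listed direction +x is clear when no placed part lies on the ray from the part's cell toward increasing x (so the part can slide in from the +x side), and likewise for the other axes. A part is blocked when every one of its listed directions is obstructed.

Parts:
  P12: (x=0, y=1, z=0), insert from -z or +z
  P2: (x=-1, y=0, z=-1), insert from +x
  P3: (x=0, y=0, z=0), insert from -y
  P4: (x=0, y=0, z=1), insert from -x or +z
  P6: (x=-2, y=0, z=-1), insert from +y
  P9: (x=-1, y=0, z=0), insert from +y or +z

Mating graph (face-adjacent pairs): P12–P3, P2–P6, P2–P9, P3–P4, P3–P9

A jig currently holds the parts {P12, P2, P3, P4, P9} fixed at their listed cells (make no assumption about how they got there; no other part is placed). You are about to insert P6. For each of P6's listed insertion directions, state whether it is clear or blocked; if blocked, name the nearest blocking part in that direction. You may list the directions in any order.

+y: ray from P6(-2, 0, -1) has no placed part ⇒ clear

+y: clear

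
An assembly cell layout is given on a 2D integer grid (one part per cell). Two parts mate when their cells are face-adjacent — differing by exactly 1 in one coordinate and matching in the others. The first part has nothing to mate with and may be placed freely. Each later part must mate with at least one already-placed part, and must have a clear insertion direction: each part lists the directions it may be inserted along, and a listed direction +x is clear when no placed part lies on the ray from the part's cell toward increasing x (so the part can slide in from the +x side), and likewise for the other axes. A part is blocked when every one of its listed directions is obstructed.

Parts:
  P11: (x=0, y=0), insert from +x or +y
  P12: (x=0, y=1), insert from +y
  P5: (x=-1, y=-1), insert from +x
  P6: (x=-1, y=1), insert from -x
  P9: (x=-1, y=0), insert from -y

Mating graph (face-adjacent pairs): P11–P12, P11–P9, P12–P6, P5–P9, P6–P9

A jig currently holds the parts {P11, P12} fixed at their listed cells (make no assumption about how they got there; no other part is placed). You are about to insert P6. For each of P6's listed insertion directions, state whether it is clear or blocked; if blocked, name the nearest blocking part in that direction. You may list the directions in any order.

-x: ray from P6(-1, 1) has no placed part ⇒ clear

-x: clear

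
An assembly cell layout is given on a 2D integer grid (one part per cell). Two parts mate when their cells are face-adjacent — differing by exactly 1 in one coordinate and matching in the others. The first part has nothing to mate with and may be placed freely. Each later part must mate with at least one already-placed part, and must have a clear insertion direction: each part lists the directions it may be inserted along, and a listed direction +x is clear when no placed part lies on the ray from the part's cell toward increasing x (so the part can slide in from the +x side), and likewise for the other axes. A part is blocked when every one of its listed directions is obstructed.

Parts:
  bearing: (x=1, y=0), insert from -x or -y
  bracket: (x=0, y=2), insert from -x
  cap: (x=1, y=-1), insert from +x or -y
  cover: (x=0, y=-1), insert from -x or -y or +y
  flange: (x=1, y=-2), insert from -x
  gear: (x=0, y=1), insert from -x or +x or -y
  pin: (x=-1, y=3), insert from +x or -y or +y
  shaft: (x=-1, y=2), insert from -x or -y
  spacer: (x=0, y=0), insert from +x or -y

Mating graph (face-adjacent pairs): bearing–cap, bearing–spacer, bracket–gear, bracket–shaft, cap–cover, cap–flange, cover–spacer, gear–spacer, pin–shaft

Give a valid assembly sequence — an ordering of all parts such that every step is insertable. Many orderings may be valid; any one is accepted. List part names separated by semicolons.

1. flange@(1, -2) [-x clear] — {flange}
2. cap@(1, -1) [+x clear] — {cap, flange}
3. bearing@(1, 0) [-x clear] — {bearing, cap, flange}
4. spacer@(0, 0) [-y clear] — {bearing, cap, flange, spacer}
5. cover@(0, -1) [-x clear] — {bearing, cap, cover, flange, spacer}
6. gear@(0, 1) [-x clear] — {bearing, cap, cover, flange, gear, spacer}
7. bracket@(0, 2) [-x clear] — {bearing, bracket, cap, cover, flange, gear, spacer}
8. shaft@(-1, 2) [-x clear] — {bearing, bracket, cap, cover, flange, gear, shaft, spacer}
9. pin@(-1, 3) [+x clear] — {bearing, bracket, cap, cover, flange, gear, pin, shaft, spacer}

flange; cap; bearing; spacer; cover; gear; bracket; shaft; pin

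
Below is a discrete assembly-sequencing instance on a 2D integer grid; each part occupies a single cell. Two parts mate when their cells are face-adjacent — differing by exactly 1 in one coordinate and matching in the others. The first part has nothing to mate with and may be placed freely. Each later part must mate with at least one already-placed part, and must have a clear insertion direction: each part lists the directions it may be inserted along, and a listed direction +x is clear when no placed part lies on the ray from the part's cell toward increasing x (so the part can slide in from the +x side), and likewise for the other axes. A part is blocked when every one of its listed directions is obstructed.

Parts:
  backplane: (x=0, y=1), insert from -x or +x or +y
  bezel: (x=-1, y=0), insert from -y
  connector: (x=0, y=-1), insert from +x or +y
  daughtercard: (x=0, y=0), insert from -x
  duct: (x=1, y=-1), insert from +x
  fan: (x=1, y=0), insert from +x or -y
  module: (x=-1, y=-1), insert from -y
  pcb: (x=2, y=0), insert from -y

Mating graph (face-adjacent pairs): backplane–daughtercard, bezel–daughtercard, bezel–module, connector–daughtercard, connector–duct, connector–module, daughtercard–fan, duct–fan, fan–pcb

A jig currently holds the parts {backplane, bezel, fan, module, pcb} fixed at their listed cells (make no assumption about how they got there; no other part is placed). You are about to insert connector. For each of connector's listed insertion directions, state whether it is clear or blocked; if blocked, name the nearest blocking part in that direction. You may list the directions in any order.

+x: ray from connector(0, -1) has no placed part ⇒ clear
+y: nearest on ray is backplane@(0, 1) ⇒ blocked

+x: clear; +y: blocked by backplane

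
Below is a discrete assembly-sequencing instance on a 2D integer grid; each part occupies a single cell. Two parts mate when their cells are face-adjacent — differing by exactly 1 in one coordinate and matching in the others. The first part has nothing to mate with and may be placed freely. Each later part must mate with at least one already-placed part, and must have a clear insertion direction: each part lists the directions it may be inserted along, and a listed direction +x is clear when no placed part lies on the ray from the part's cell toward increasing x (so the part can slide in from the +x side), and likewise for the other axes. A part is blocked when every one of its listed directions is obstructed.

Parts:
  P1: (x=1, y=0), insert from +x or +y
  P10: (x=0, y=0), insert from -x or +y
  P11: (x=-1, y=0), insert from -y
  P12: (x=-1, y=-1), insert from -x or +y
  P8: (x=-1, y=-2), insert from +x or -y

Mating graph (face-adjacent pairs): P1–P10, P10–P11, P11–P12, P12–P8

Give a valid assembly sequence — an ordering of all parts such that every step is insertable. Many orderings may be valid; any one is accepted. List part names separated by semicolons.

P10; P11; P12; P8; P1

1. P10@(0, 0) [-x clear] — {P10}
2. P11@(-1, 0) [-y clear] — {P10, P11}
3. P12@(-1, -1) [-x clear] — {P10, P11, P12}
4. P8@(-1, -2) [+x clear] — {P10, P11, P12, P8}
5. P1@(1, 0) [+x clear] — {P1, P10, P11, P12, P8}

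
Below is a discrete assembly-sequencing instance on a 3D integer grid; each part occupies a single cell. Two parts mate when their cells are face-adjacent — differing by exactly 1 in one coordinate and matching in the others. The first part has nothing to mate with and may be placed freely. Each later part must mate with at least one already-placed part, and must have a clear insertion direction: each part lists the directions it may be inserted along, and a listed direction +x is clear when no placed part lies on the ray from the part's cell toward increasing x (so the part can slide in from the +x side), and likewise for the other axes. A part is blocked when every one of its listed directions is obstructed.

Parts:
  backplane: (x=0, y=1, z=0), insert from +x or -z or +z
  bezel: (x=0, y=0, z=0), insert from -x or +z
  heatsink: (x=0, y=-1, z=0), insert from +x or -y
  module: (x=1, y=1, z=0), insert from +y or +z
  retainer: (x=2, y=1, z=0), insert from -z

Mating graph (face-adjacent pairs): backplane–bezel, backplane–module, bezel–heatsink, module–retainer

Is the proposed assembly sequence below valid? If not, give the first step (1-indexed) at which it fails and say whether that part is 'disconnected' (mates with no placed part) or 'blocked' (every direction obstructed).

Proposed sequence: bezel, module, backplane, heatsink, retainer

1. bezel@(0, 0, 0) [-x clear] — {bezel}
2. module@(1, 1, 0) — no placed neighbour ⇒ disconnected

Invalid at step 2 (disconnected)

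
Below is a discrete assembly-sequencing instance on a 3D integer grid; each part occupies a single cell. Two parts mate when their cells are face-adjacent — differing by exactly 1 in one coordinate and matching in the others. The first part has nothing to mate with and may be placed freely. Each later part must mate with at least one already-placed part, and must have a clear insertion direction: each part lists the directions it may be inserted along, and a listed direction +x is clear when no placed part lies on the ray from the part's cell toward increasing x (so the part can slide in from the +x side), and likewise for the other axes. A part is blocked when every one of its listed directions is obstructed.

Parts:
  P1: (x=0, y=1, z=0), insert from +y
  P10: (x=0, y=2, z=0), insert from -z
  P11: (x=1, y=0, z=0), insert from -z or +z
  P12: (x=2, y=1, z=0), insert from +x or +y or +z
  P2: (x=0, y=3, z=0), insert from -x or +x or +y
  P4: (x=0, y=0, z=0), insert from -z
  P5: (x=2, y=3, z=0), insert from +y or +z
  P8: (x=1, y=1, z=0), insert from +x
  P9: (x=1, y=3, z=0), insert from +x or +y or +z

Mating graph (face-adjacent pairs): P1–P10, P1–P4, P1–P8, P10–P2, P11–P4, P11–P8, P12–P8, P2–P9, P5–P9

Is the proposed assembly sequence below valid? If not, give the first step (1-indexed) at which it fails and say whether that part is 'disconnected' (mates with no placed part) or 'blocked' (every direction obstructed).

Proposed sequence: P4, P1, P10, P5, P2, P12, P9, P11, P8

Invalid at step 4 (disconnected)

1. P4@(0, 0, 0) [-z clear] — {P4}
2. P1@(0, 1, 0) [+y clear] — {P1, P4}
3. P10@(0, 2, 0) [-z clear] — {P1, P10, P4}
4. P5@(2, 3, 0) — no placed neighbour ⇒ disconnected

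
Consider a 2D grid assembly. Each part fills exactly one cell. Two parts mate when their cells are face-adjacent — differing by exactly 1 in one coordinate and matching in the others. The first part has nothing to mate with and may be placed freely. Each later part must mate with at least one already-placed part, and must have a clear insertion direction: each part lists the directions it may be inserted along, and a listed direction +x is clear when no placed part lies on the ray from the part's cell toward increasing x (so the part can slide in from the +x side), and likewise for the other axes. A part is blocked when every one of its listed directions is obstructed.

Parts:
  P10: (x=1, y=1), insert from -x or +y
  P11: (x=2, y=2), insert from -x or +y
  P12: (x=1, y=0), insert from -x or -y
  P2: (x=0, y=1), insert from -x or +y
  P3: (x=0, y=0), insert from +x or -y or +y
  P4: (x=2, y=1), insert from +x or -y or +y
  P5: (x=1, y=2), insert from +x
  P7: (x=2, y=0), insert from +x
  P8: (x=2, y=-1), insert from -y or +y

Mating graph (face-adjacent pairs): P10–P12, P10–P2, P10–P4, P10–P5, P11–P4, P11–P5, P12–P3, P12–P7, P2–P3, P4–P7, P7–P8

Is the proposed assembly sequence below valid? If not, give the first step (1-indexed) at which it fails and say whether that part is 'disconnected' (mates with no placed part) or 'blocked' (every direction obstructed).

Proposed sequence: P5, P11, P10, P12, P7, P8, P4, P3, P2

Valid

1. P5@(1, 2) [+x clear] — {P5}
2. P11@(2, 2) [+y clear] — {P11, P5}
3. P10@(1, 1) [-x clear] — {P10, P11, P5}
4. P12@(1, 0) [-x clear] — {P10, P11, P12, P5}
5. P7@(2, 0) [+x clear] — {P10, P11, P12, P5, P7}
6. P8@(2, -1) [-y clear] — {P10, P11, P12, P5, P7, P8}
7. P4@(2, 1) [+x clear] — {P10, P11, P12, P4, P5, P7, P8}
8. P3@(0, 0) [-y clear] — {P10, P11, P12, P3, P4, P5, P7, P8}
9. P2@(0, 1) [-x clear] — {P10, P11, P12, P2, P3, P4, P5, P7, P8}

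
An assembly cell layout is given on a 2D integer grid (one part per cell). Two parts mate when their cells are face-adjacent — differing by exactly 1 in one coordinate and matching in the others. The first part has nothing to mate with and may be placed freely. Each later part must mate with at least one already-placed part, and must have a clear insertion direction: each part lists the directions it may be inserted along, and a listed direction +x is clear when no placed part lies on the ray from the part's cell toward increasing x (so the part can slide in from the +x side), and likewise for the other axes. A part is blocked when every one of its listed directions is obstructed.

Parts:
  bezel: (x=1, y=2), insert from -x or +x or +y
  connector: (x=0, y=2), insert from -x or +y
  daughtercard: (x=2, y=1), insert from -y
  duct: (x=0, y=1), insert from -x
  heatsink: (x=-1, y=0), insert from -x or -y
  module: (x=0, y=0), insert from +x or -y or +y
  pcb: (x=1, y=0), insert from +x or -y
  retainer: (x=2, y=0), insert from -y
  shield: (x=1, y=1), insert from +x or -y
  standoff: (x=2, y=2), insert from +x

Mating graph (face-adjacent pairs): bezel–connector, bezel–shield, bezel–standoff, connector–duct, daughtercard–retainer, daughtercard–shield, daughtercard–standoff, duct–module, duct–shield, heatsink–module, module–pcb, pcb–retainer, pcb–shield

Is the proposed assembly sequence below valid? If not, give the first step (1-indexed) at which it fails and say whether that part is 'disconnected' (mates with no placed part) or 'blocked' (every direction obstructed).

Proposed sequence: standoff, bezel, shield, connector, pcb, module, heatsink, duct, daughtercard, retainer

1. standoff@(2, 2) [+x clear] — {standoff}
2. bezel@(1, 2) [-x clear] — {bezel, standoff}
3. shield@(1, 1) [+x clear] — {bezel, shield, standoff}
4. connector@(0, 2) [-x clear] — {bezel, connector, shield, standoff}
5. pcb@(1, 0) [+x clear] — {bezel, connector, pcb, shield, standoff}
6. module@(0, 0) [-y clear] — {bezel, connector, module, pcb, shield, standoff}
7. heatsink@(-1, 0) [-x clear] — {bezel, connector, heatsink, module, pcb, shield, standoff}
8. duct@(0, 1) [-x clear] — {bezel, connector, duct, heatsink, module, pcb, shield, standoff}
9. daughtercard@(2, 1) [-y clear] — {bezel, connector, daughtercard, duct, heatsink, module, pcb, shield, standoff}
10. retainer@(2, 0) [-y clear] — {bezel, connector, daughtercard, duct, heatsink, module, pcb, retainer, shield, standoff}

Valid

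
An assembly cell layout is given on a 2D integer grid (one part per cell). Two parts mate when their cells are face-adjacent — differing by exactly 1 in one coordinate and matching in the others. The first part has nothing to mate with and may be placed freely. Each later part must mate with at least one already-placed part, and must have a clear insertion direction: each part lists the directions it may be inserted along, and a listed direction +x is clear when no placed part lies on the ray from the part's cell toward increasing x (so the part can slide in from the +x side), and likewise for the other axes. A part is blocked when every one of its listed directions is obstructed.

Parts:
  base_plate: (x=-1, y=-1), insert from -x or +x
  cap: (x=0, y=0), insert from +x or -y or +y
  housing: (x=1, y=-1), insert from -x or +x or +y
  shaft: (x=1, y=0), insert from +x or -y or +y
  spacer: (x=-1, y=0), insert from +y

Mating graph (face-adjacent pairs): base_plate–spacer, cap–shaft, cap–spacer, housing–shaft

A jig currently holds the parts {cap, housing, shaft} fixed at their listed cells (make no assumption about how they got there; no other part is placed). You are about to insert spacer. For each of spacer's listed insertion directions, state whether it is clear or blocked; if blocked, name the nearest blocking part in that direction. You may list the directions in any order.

+y: clear

+y: ray from spacer(-1, 0) has no placed part ⇒ clear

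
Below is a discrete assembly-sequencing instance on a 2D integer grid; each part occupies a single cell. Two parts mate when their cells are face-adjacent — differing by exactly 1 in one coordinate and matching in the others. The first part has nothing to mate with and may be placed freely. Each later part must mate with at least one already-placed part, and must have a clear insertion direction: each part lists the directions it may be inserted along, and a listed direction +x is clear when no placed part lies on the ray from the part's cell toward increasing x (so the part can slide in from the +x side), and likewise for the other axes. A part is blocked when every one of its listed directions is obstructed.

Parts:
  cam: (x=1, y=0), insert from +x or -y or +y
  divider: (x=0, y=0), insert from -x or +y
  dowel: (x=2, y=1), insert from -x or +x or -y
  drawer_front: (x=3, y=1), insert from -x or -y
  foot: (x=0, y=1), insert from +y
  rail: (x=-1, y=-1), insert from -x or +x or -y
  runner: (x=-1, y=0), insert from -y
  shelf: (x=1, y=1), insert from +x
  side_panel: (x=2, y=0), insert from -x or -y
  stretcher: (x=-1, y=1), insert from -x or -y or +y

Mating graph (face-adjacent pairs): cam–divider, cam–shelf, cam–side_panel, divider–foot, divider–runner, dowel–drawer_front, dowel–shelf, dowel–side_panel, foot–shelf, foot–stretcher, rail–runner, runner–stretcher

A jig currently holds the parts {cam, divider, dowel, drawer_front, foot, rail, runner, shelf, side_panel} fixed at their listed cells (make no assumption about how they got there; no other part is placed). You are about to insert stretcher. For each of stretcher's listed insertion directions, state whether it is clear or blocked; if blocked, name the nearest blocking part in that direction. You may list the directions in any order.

-x: ray from stretcher(-1, 1) has no placed part ⇒ clear
-y: nearest on ray is runner@(-1, 0) ⇒ blocked
+y: ray from stretcher(-1, 1) has no placed part ⇒ clear

+y: clear; -x: clear; -y: blocked by runner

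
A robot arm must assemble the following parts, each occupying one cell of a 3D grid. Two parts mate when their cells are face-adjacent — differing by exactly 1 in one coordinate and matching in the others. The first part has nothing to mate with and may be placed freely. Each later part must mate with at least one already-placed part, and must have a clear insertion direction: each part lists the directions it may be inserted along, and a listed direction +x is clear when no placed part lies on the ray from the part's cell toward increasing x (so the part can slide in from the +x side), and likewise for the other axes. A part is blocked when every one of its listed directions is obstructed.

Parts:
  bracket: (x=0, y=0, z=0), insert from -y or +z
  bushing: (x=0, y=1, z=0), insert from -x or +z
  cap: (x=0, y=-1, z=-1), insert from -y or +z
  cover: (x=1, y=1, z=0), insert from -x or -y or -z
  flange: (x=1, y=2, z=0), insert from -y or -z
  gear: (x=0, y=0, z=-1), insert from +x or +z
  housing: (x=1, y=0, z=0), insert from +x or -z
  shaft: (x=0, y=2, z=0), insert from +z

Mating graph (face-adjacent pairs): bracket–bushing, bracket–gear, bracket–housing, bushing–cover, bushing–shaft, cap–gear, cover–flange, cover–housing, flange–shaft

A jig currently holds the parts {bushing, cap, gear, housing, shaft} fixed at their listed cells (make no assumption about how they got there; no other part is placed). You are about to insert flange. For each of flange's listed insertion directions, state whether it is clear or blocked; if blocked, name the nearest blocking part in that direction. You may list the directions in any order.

-y: nearest on ray is housing@(1, 0, 0) ⇒ blocked
-z: ray from flange(1, 2, 0) has no placed part ⇒ clear

-y: blocked by housing; -z: clear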